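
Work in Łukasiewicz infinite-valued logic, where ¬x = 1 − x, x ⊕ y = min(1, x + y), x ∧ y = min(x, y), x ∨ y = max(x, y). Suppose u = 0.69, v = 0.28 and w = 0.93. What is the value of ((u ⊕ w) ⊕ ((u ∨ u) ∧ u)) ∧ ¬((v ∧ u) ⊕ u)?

u ⊕ w = min(1, 0.69 + 0.93) = min(1, 1.62) = 1.00
u ∨ u = max(0.69, 0.69) = 0.69
(u ∨ u) ∧ u = min(0.69, 0.69) = 0.69
(u ⊕ w) ⊕ ((u ∨ u) ∧ u) = min(1, 1.00 + 0.69) = min(1, 1.69) = 1.00
v ∧ u = min(0.28, 0.69) = 0.28
(v ∧ u) ⊕ u = min(1, 0.28 + 0.69) = min(1, 0.97) = 0.97
¬((v ∧ u) ⊕ u) = 1 − 0.97 = 0.03
((u ⊕ w) ⊕ ((u ∨ u) ∧ u)) ∧ ¬((v ∧ u) ⊕ u) = min(1.00, 0.03) = 0.03

0.03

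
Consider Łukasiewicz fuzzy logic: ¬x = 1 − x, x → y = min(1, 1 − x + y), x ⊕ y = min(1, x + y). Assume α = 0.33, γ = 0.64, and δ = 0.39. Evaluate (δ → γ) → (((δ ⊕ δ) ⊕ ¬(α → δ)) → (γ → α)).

0.91

δ → γ = min(1, 1 − 0.39 + 0.64) = min(1, 1.25) = 1.00
δ ⊕ δ = min(1, 0.39 + 0.39) = min(1, 0.78) = 0.78
α → δ = min(1, 1 − 0.33 + 0.39) = min(1, 1.06) = 1.00
¬(α → δ) = 1 − 1.00 = 0.00
(δ ⊕ δ) ⊕ ¬(α → δ) = min(1, 0.78 + 0.00) = min(1, 0.78) = 0.78
γ → α = min(1, 1 − 0.64 + 0.33) = min(1, 0.69) = 0.69
((δ ⊕ δ) ⊕ ¬(α → δ)) → (γ → α) = min(1, 1 − 0.78 + 0.69) = min(1, 0.91) = 0.91
(δ → γ) → (((δ ⊕ δ) ⊕ ¬(α → δ)) → (γ → α)) = min(1, 1 − 1.00 + 0.91) = min(1, 0.91) = 0.91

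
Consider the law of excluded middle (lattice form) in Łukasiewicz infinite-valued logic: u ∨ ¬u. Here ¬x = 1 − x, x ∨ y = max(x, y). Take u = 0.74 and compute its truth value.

0.74

¬u = 1 − 0.74 = 0.26
u ∨ ¬u = max(0.74, 0.26) = 0.74
(The value 0.74 < 1 shows this instance is not satisfied; not a Ł∞-tautology — its value is max(a, 1−a).)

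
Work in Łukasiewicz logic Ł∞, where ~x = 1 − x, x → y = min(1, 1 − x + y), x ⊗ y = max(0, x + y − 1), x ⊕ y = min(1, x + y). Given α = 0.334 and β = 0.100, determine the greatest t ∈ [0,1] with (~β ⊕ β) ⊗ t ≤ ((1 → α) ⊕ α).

0.668

~β = 1 − 0.100 = 0.900
~β ⊕ β = min(1, 0.900 + 0.100) = min(1, 1.000) = 1.000
So the left factor is ~β ⊕ β = 1.000.
1 → α = min(1, 1 − 1.000 + 0.334) = min(1, 0.334) = 0.334
(1 → α) ⊕ α = min(1, 0.334 + 0.334) = min(1, 0.668) = 0.668
So the right-hand bound is (1 → α) ⊕ α = 0.668.
The residuum of the Łukasiewicz t-norm gives the supremum: min(1, 1 − 1.000 + 0.668).
1 − 1.000 + 0.668 = 0.668, so t = min(1, 0.668) = 0.668.
Check: 1.000 ⊗ 0.668 = max(0, 0.668) = 0.668 ≤ 0.668.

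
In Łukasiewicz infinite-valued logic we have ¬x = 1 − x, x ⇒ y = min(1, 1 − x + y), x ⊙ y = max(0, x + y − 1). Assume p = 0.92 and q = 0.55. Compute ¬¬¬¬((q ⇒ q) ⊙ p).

q ⇒ q = min(1, 1 − 0.55 + 0.55) = min(1, 1.00) = 1.00
(q ⇒ q) ⊙ p = max(0, 1.00 + 0.92 − 1) = max(0, 0.92) = 0.92
¬((q ⇒ q) ⊙ p) = 1 − 0.92 = 0.08
¬¬((q ⇒ q) ⊙ p) = 1 − 0.08 = 0.92
¬¬¬((q ⇒ q) ⊙ p) = 1 − 0.92 = 0.08
¬¬¬¬((q ⇒ q) ⊙ p) = 1 − 0.08 = 0.92

0.92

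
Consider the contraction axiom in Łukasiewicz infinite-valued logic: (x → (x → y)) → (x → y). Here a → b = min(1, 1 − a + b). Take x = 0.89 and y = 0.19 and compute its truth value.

x → y = min(1, 1 − 0.89 + 0.19) = min(1, 0.30) = 0.30
x → (x → y) = min(1, 1 − 0.89 + 0.30) = min(1, 0.41) = 0.41
(x → (x → y)) → (x → y) = min(1, 1 − 0.41 + 0.30) = min(1, 0.89) = 0.89
(The value 0.89 < 1 shows this instance is not satisfied; fails in Ł∞ (the t-norm is not idempotent).)

0.89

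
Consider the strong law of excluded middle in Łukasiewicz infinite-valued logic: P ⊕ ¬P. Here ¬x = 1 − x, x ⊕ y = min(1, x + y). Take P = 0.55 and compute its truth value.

1.00

¬P = 1 − 0.55 = 0.45
P ⊕ ¬P = min(1, 0.55 + 0.45) = min(1, 1.00) = 1.00
(As expected: always 1 in Ł∞ since a ⊕ (1−a) = 1.)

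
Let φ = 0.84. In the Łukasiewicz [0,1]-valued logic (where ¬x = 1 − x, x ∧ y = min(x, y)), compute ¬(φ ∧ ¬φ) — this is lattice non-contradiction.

0.84

¬φ = 1 − 0.84 = 0.16
φ ∧ ¬φ = min(0.84, 0.16) = 0.16
¬(φ ∧ ¬φ) = 1 − 0.16 = 0.84
(The value 0.84 < 1 shows this instance is not satisfied; not a Ł∞-tautology — its value is 1 − min(a, 1−a).)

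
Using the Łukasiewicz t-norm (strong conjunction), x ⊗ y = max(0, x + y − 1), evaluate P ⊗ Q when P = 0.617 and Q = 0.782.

P ⊗ Q = max(0, 0.617 + 0.782 − 1) = max(0, 0.399) = 0.399
For comparison, the Gödel (minimum) t-norm min(x, y) would give 0.617.

0.399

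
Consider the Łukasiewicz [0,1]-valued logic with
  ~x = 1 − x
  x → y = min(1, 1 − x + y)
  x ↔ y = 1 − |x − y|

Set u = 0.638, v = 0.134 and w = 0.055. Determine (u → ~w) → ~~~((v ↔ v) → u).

0.362

~w = 1 − 0.055 = 0.945
u → ~w = min(1, 1 − 0.638 + 0.945) = min(1, 1.307) = 1.000
v ↔ v = 1 − |0.134 − 0.134| = 1 − 0.000 = 1.000
(v ↔ v) → u = min(1, 1 − 1.000 + 0.638) = min(1, 0.638) = 0.638
~((v ↔ v) → u) = 1 − 0.638 = 0.362
~~((v ↔ v) → u) = 1 − 0.362 = 0.638
~~~((v ↔ v) → u) = 1 − 0.638 = 0.362
(u → ~w) → ~~~((v ↔ v) → u) = min(1, 1 − 1.000 + 0.362) = min(1, 0.362) = 0.362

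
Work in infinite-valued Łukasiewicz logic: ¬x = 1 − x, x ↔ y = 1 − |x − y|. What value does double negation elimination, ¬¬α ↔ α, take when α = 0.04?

¬α = 1 − 0.04 = 0.96
¬¬α = 1 − 0.96 = 0.04
¬¬α ↔ α = 1 − |0.04 − 0.04| = 1 − 0.00 = 1.00
(As expected: always 1 in Ł∞ since negation is involutive.)

1.00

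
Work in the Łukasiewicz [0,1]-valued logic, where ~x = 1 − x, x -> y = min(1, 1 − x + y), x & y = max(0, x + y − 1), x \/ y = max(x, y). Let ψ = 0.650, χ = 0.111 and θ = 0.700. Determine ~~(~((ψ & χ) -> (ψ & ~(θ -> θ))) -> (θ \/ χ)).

1.000

ψ & χ = max(0, 0.650 + 0.111 − 1) = max(0, -0.239) = 0.000
θ -> θ = min(1, 1 − 0.700 + 0.700) = min(1, 1.000) = 1.000
~(θ -> θ) = 1 − 1.000 = 0.000
ψ & ~(θ -> θ) = max(0, 0.650 + 0.000 − 1) = max(0, -0.350) = 0.000
(ψ & χ) -> (ψ & ~(θ -> θ)) = min(1, 1 − 0.000 + 0.000) = min(1, 1.000) = 1.000
~((ψ & χ) -> (ψ & ~(θ -> θ))) = 1 − 1.000 = 0.000
θ \/ χ = max(0.700, 0.111) = 0.700
~((ψ & χ) -> (ψ & ~(θ -> θ))) -> (θ \/ χ) = min(1, 1 − 0.000 + 0.700) = min(1, 1.700) = 1.000
~(~((ψ & χ) -> (ψ & ~(θ -> θ))) -> (θ \/ χ)) = 1 − 1.000 = 0.000
~~(~((ψ & χ) -> (ψ & ~(θ -> θ))) -> (θ \/ χ)) = 1 − 0.000 = 1.000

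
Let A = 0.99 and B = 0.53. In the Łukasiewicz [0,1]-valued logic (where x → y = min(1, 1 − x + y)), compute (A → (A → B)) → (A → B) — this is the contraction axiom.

A → B = min(1, 1 − 0.99 + 0.53) = min(1, 0.54) = 0.54
A → (A → B) = min(1, 1 − 0.99 + 0.54) = min(1, 0.55) = 0.55
(A → (A → B)) → (A → B) = min(1, 1 − 0.55 + 0.54) = min(1, 0.99) = 0.99
(The value 0.99 < 1 shows this instance is not satisfied; fails in Ł∞ (the t-norm is not idempotent).)

0.99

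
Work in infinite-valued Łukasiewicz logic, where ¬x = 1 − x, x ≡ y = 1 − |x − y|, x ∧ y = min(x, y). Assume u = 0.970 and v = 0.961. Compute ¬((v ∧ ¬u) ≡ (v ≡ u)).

0.961

¬u = 1 − 0.970 = 0.030
v ∧ ¬u = min(0.961, 0.030) = 0.030
v ≡ u = 1 − |0.961 − 0.970| = 1 − 0.009 = 0.991
(v ∧ ¬u) ≡ (v ≡ u) = 1 − |0.030 − 0.991| = 1 − 0.961 = 0.039
¬((v ∧ ¬u) ≡ (v ≡ u)) = 1 − 0.039 = 0.961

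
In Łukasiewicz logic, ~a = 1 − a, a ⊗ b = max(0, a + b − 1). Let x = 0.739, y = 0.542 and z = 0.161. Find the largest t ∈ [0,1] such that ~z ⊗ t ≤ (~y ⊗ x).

~z = 1 − 0.161 = 0.839
So the left factor is ~z = 0.839.
~y = 1 − 0.542 = 0.458
~y ⊗ x = max(0, 0.458 + 0.739 − 1) = max(0, 0.197) = 0.197
So the right-hand bound is ~y ⊗ x = 0.197.
The residuum of the Łukasiewicz t-norm gives the supremum: min(1, 1 − 0.839 + 0.197).
1 − 0.839 + 0.197 = 0.358, so t = min(1, 0.358) = 0.358.
Check: 0.839 ⊗ 0.358 = max(0, 0.197) = 0.197 ≤ 0.197.

0.358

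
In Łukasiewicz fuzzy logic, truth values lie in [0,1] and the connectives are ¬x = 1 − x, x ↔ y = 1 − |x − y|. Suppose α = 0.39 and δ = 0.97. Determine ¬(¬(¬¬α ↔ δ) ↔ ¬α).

0.03

¬α = 1 − 0.39 = 0.61
¬¬α = 1 − 0.61 = 0.39
¬¬α ↔ δ = 1 − |0.39 − 0.97| = 1 − 0.58 = 0.42
¬(¬¬α ↔ δ) = 1 − 0.42 = 0.58
¬(¬¬α ↔ δ) ↔ ¬α = 1 − |0.58 − 0.61| = 1 − 0.03 = 0.97
¬(¬(¬¬α ↔ δ) ↔ ¬α) = 1 − 0.97 = 0.03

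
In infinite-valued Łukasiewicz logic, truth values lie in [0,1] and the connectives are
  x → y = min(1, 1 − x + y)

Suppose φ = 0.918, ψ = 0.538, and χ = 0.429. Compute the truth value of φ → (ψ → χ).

0.973

ψ → χ = min(1, 1 − 0.538 + 0.429) = min(1, 0.891) = 0.891
φ → (ψ → χ) = min(1, 1 − 0.918 + 0.891) = min(1, 0.973) = 0.973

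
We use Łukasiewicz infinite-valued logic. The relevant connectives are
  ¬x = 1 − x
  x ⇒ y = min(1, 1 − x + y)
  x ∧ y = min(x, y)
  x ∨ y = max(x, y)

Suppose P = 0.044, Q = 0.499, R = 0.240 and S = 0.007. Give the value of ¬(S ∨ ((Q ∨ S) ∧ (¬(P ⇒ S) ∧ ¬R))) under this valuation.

Q ∨ S = max(0.499, 0.007) = 0.499
P ⇒ S = min(1, 1 − 0.044 + 0.007) = min(1, 0.963) = 0.963
¬(P ⇒ S) = 1 − 0.963 = 0.037
¬R = 1 − 0.240 = 0.760
¬(P ⇒ S) ∧ ¬R = min(0.037, 0.760) = 0.037
(Q ∨ S) ∧ (¬(P ⇒ S) ∧ ¬R) = min(0.499, 0.037) = 0.037
S ∨ ((Q ∨ S) ∧ (¬(P ⇒ S) ∧ ¬R)) = max(0.007, 0.037) = 0.037
¬(S ∨ ((Q ∨ S) ∧ (¬(P ⇒ S) ∧ ¬R))) = 1 − 0.037 = 0.963

0.963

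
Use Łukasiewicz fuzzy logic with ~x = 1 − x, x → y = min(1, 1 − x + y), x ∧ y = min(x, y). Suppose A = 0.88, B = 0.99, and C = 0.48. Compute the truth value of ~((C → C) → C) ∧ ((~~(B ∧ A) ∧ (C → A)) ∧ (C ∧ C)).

C → C = min(1, 1 − 0.48 + 0.48) = min(1, 1.00) = 1.00
(C → C) → C = min(1, 1 − 1.00 + 0.48) = min(1, 0.48) = 0.48
~((C → C) → C) = 1 − 0.48 = 0.52
B ∧ A = min(0.99, 0.88) = 0.88
~(B ∧ A) = 1 − 0.88 = 0.12
~~(B ∧ A) = 1 − 0.12 = 0.88
C → A = min(1, 1 − 0.48 + 0.88) = min(1, 1.40) = 1.00
~~(B ∧ A) ∧ (C → A) = min(0.88, 1.00) = 0.88
C ∧ C = min(0.48, 0.48) = 0.48
(~~(B ∧ A) ∧ (C → A)) ∧ (C ∧ C) = min(0.88, 0.48) = 0.48
~((C → C) → C) ∧ ((~~(B ∧ A) ∧ (C → A)) ∧ (C ∧ C)) = min(0.52, 0.48) = 0.48

0.48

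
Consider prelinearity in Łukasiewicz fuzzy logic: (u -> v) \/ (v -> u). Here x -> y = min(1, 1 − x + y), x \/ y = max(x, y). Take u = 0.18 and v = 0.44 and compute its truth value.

1.00

u -> v = min(1, 1 − 0.18 + 0.44) = min(1, 1.26) = 1.00
v -> u = min(1, 1 − 0.44 + 0.18) = min(1, 0.74) = 0.74
(u -> v) \/ (v -> u) = max(1.00, 0.74) = 1.00
(As expected: a Ł∞-tautology — holds in every MV-chain.)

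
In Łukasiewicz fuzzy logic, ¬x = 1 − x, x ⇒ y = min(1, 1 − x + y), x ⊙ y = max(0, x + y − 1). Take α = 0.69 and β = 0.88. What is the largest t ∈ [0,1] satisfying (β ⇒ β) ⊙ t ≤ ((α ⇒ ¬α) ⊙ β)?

0.50

β ⇒ β = min(1, 1 − 0.88 + 0.88) = min(1, 1.00) = 1.00
So the left factor is β ⇒ β = 1.00.
¬α = 1 − 0.69 = 0.31
α ⇒ ¬α = min(1, 1 − 0.69 + 0.31) = min(1, 0.62) = 0.62
(α ⇒ ¬α) ⊙ β = max(0, 0.62 + 0.88 − 1) = max(0, 0.50) = 0.50
So the right-hand bound is (α ⇒ ¬α) ⊙ β = 0.50.
The residuum of the Łukasiewicz t-norm gives the supremum: min(1, 1 − 1.00 + 0.50).
1 − 1.00 + 0.50 = 0.50, so t = min(1, 0.50) = 0.50.
Check: 1.00 ⊙ 0.50 = max(0, 0.50) = 0.50 ≤ 0.50.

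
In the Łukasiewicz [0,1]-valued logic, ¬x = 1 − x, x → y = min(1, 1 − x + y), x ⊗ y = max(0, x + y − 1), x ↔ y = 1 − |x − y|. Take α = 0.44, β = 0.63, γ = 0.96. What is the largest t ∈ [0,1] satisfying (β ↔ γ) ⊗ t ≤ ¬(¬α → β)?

0.33

β ↔ γ = 1 − |0.63 − 0.96| = 1 − 0.33 = 0.67
So the left factor is β ↔ γ = 0.67.
¬α = 1 − 0.44 = 0.56
¬α → β = min(1, 1 − 0.56 + 0.63) = min(1, 1.07) = 1.00
¬(¬α → β) = 1 − 1.00 = 0.00
So the right-hand bound is ¬(¬α → β) = 0.00.
The residuum of the Łukasiewicz t-norm gives the supremum: min(1, 1 − 0.67 + 0.00).
1 − 0.67 + 0.00 = 0.33, so t = min(1, 0.33) = 0.33.
Check: 0.67 ⊗ 0.33 = max(0, 0.00) = 0.00 ≤ 0.00.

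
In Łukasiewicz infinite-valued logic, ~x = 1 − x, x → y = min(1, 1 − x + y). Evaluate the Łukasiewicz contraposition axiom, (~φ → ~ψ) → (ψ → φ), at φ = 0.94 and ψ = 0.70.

1.00

~φ = 1 − 0.94 = 0.06
~ψ = 1 − 0.70 = 0.30
~φ → ~ψ = min(1, 1 − 0.06 + 0.30) = min(1, 1.24) = 1.00
ψ → φ = min(1, 1 − 0.70 + 0.94) = min(1, 1.24) = 1.00
(~φ → ~ψ) → (ψ → φ) = min(1, 1 − 1.00 + 1.00) = min(1, 1.00) = 1.00
(As expected: an axiom of Ł∞, always 1.)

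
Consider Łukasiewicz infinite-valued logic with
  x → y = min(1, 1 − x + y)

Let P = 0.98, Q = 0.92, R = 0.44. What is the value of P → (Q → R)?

0.54

Q → R = min(1, 1 − 0.92 + 0.44) = min(1, 0.52) = 0.52
P → (Q → R) = min(1, 1 − 0.98 + 0.52) = min(1, 0.54) = 0.54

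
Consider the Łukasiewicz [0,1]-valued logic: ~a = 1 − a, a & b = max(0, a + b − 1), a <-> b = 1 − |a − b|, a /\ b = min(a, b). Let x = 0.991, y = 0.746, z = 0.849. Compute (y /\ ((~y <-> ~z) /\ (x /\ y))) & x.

0.737

~y = 1 − 0.746 = 0.254
~z = 1 − 0.849 = 0.151
~y <-> ~z = 1 − |0.254 − 0.151| = 1 − 0.103 = 0.897
x /\ y = min(0.991, 0.746) = 0.746
(~y <-> ~z) /\ (x /\ y) = min(0.897, 0.746) = 0.746
y /\ ((~y <-> ~z) /\ (x /\ y)) = min(0.746, 0.746) = 0.746
(y /\ ((~y <-> ~z) /\ (x /\ y))) & x = max(0, 0.746 + 0.991 − 1) = max(0, 0.737) = 0.737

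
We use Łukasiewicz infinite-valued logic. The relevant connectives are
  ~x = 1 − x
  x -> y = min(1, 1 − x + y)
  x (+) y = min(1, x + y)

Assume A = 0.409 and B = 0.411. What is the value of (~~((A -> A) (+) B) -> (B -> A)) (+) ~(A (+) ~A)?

0.998

A -> A = min(1, 1 − 0.409 + 0.409) = min(1, 1.000) = 1.000
(A -> A) (+) B = min(1, 1.000 + 0.411) = min(1, 1.411) = 1.000
~((A -> A) (+) B) = 1 − 1.000 = 0.000
~~((A -> A) (+) B) = 1 − 0.000 = 1.000
B -> A = min(1, 1 − 0.411 + 0.409) = min(1, 0.998) = 0.998
~~((A -> A) (+) B) -> (B -> A) = min(1, 1 − 1.000 + 0.998) = min(1, 0.998) = 0.998
~A = 1 − 0.409 = 0.591
A (+) ~A = min(1, 0.409 + 0.591) = min(1, 1.000) = 1.000
~(A (+) ~A) = 1 − 1.000 = 0.000
(~~((A -> A) (+) B) -> (B -> A)) (+) ~(A (+) ~A) = min(1, 0.998 + 0.000) = min(1, 0.998) = 0.998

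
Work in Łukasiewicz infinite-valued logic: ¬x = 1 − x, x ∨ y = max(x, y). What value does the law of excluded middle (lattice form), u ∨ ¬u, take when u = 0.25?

¬u = 1 − 0.25 = 0.75
u ∨ ¬u = max(0.25, 0.75) = 0.75
(The value 0.75 < 1 shows this instance is not satisfied; not a Ł∞-tautology — its value is max(a, 1−a).)

0.75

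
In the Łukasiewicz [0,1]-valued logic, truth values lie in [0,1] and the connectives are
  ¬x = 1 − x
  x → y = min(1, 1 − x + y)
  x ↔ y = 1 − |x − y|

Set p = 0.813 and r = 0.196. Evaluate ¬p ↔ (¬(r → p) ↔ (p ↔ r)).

¬p = 1 − 0.813 = 0.187
r → p = min(1, 1 − 0.196 + 0.813) = min(1, 1.617) = 1.000
¬(r → p) = 1 − 1.000 = 0.000
p ↔ r = 1 − |0.813 − 0.196| = 1 − 0.617 = 0.383
¬(r → p) ↔ (p ↔ r) = 1 − |0.000 − 0.383| = 1 − 0.383 = 0.617
¬p ↔ (¬(r → p) ↔ (p ↔ r)) = 1 − |0.187 − 0.617| = 1 − 0.430 = 0.570

0.570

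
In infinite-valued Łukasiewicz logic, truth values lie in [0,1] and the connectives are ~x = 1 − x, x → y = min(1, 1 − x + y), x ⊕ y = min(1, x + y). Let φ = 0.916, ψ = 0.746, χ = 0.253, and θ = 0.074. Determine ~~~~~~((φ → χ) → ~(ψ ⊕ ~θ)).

0.663

φ → χ = min(1, 1 − 0.916 + 0.253) = min(1, 0.337) = 0.337
~θ = 1 − 0.074 = 0.926
ψ ⊕ ~θ = min(1, 0.746 + 0.926) = min(1, 1.672) = 1.000
~(ψ ⊕ ~θ) = 1 − 1.000 = 0.000
(φ → χ) → ~(ψ ⊕ ~θ) = min(1, 1 − 0.337 + 0.000) = min(1, 0.663) = 0.663
~((φ → χ) → ~(ψ ⊕ ~θ)) = 1 − 0.663 = 0.337
~~((φ → χ) → ~(ψ ⊕ ~θ)) = 1 − 0.337 = 0.663
~~~((φ → χ) → ~(ψ ⊕ ~θ)) = 1 − 0.663 = 0.337
~~~~((φ → χ) → ~(ψ ⊕ ~θ)) = 1 − 0.337 = 0.663
~~~~~((φ → χ) → ~(ψ ⊕ ~θ)) = 1 − 0.663 = 0.337
~~~~~~((φ → χ) → ~(ψ ⊕ ~θ)) = 1 − 0.337 = 0.663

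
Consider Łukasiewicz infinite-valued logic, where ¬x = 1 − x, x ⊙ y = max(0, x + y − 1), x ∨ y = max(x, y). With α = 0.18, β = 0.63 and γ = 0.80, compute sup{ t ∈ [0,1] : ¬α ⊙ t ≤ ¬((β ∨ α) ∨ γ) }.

0.38

¬α = 1 − 0.18 = 0.82
So the left factor is ¬α = 0.82.
β ∨ α = max(0.63, 0.18) = 0.63
(β ∨ α) ∨ γ = max(0.63, 0.80) = 0.80
¬((β ∨ α) ∨ γ) = 1 − 0.80 = 0.20
So the right-hand bound is ¬((β ∨ α) ∨ γ) = 0.20.
The residuum of the Łukasiewicz t-norm gives the supremum: min(1, 1 − 0.82 + 0.20).
1 − 0.82 + 0.20 = 0.38, so t = min(1, 0.38) = 0.38.
Check: 0.82 ⊙ 0.38 = max(0, 0.20) = 0.20 ≤ 0.20.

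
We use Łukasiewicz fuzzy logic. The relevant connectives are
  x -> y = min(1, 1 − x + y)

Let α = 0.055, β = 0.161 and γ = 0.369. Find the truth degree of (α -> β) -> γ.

α -> β = min(1, 1 − 0.055 + 0.161) = min(1, 1.106) = 1.000
(α -> β) -> γ = min(1, 1 − 1.000 + 0.369) = min(1, 0.369) = 0.369

0.369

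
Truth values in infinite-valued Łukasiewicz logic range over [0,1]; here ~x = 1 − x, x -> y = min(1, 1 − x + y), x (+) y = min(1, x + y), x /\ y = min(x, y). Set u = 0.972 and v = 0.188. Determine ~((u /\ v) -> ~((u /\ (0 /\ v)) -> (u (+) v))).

u /\ v = min(0.972, 0.188) = 0.188
0 /\ v = min(0.000, 0.188) = 0.000
u /\ (0 /\ v) = min(0.972, 0.000) = 0.000
u (+) v = min(1, 0.972 + 0.188) = min(1, 1.160) = 1.000
(u /\ (0 /\ v)) -> (u (+) v) = min(1, 1 − 0.000 + 1.000) = min(1, 2.000) = 1.000
~((u /\ (0 /\ v)) -> (u (+) v)) = 1 − 1.000 = 0.000
(u /\ v) -> ~((u /\ (0 /\ v)) -> (u (+) v)) = min(1, 1 − 0.188 + 0.000) = min(1, 0.812) = 0.812
~((u /\ v) -> ~((u /\ (0 /\ v)) -> (u (+) v))) = 1 − 0.812 = 0.188

0.188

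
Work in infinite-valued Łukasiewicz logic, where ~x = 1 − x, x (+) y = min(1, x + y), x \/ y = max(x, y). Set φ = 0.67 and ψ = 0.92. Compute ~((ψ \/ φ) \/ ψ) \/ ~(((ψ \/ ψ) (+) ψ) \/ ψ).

ψ \/ φ = max(0.92, 0.67) = 0.92
(ψ \/ φ) \/ ψ = max(0.92, 0.92) = 0.92
~((ψ \/ φ) \/ ψ) = 1 − 0.92 = 0.08
ψ \/ ψ = max(0.92, 0.92) = 0.92
(ψ \/ ψ) (+) ψ = min(1, 0.92 + 0.92) = min(1, 1.84) = 1.00
((ψ \/ ψ) (+) ψ) \/ ψ = max(1.00, 0.92) = 1.00
~(((ψ \/ ψ) (+) ψ) \/ ψ) = 1 − 1.00 = 0.00
~((ψ \/ φ) \/ ψ) \/ ~(((ψ \/ ψ) (+) ψ) \/ ψ) = max(0.08, 0.00) = 0.08

0.08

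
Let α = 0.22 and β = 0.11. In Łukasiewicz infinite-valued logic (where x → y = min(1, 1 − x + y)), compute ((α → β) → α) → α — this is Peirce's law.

0.89

α → β = min(1, 1 − 0.22 + 0.11) = min(1, 0.89) = 0.89
(α → β) → α = min(1, 1 − 0.89 + 0.22) = min(1, 0.33) = 0.33
((α → β) → α) → α = min(1, 1 − 0.33 + 0.22) = min(1, 0.89) = 0.89
(The value 0.89 < 1 shows this instance is not satisfied; not a Ł∞-tautology in general.)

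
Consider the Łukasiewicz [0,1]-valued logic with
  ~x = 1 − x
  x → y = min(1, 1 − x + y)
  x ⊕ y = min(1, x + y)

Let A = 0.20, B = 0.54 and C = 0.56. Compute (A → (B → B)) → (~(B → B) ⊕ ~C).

B → B = min(1, 1 − 0.54 + 0.54) = min(1, 1.00) = 1.00
A → (B → B) = min(1, 1 − 0.20 + 1.00) = min(1, 1.80) = 1.00
~(B → B) = 1 − 1.00 = 0.00
~C = 1 − 0.56 = 0.44
~(B → B) ⊕ ~C = min(1, 0.00 + 0.44) = min(1, 0.44) = 0.44
(A → (B → B)) → (~(B → B) ⊕ ~C) = min(1, 1 − 1.00 + 0.44) = min(1, 0.44) = 0.44

0.44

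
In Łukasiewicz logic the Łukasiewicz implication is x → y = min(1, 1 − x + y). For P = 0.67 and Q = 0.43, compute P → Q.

0.76

P → Q = min(1, 1 − 0.67 + 0.43) = min(1, 0.76) = 0.76
For comparison, the Gödel implication (1 if x ≤ y else y) would give 0.43.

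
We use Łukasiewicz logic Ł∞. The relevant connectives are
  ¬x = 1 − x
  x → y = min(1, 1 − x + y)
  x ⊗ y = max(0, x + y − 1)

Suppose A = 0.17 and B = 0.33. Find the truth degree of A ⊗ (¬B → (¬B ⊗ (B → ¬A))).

¬B = 1 − 0.33 = 0.67
¬A = 1 − 0.17 = 0.83
B → ¬A = min(1, 1 − 0.33 + 0.83) = min(1, 1.50) = 1.00
¬B ⊗ (B → ¬A) = max(0, 0.67 + 1.00 − 1) = max(0, 0.67) = 0.67
¬B → (¬B ⊗ (B → ¬A)) = min(1, 1 − 0.67 + 0.67) = min(1, 1.00) = 1.00
A ⊗ (¬B → (¬B ⊗ (B → ¬A))) = max(0, 0.17 + 1.00 − 1) = max(0, 0.17) = 0.17

0.17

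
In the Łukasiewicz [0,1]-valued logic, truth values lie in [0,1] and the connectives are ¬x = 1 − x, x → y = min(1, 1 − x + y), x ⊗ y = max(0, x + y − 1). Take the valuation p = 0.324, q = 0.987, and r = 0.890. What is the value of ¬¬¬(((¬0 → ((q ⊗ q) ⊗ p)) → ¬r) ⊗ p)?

¬0 = 1 − 0.000 = 1.000
q ⊗ q = max(0, 0.987 + 0.987 − 1) = max(0, 0.974) = 0.974
(q ⊗ q) ⊗ p = max(0, 0.974 + 0.324 − 1) = max(0, 0.298) = 0.298
¬0 → ((q ⊗ q) ⊗ p) = min(1, 1 − 1.000 + 0.298) = min(1, 0.298) = 0.298
¬r = 1 − 0.890 = 0.110
(¬0 → ((q ⊗ q) ⊗ p)) → ¬r = min(1, 1 − 0.298 + 0.110) = min(1, 0.812) = 0.812
((¬0 → ((q ⊗ q) ⊗ p)) → ¬r) ⊗ p = max(0, 0.812 + 0.324 − 1) = max(0, 0.136) = 0.136
¬(((¬0 → ((q ⊗ q) ⊗ p)) → ¬r) ⊗ p) = 1 − 0.136 = 0.864
¬¬(((¬0 → ((q ⊗ q) ⊗ p)) → ¬r) ⊗ p) = 1 − 0.864 = 0.136
¬¬¬(((¬0 → ((q ⊗ q) ⊗ p)) → ¬r) ⊗ p) = 1 − 0.136 = 0.864

0.864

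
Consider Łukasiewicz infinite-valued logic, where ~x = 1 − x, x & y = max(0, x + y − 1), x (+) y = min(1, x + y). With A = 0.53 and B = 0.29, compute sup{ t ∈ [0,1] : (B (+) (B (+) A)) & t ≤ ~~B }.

0.29

B (+) A = min(1, 0.29 + 0.53) = min(1, 0.82) = 0.82
B (+) (B (+) A) = min(1, 0.29 + 0.82) = min(1, 1.11) = 1.00
So the left factor is B (+) (B (+) A) = 1.00.
~B = 1 − 0.29 = 0.71
~~B = 1 − 0.71 = 0.29
So the right-hand bound is ~~B = 0.29.
The residuum of the Łukasiewicz t-norm gives the supremum: min(1, 1 − 1.00 + 0.29).
1 − 1.00 + 0.29 = 0.29, so t = min(1, 0.29) = 0.29.
Check: 1.00 & 0.29 = max(0, 0.29) = 0.29 ≤ 0.29.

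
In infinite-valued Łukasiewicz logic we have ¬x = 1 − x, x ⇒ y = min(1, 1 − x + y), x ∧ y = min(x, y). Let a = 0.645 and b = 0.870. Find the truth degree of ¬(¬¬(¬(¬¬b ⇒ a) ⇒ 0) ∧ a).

0.355

¬b = 1 − 0.870 = 0.130
¬¬b = 1 − 0.130 = 0.870
¬¬b ⇒ a = min(1, 1 − 0.870 + 0.645) = min(1, 0.775) = 0.775
¬(¬¬b ⇒ a) = 1 − 0.775 = 0.225
¬(¬¬b ⇒ a) ⇒ 0 = min(1, 1 − 0.225 + 0.000) = min(1, 0.775) = 0.775
¬(¬(¬¬b ⇒ a) ⇒ 0) = 1 − 0.775 = 0.225
¬¬(¬(¬¬b ⇒ a) ⇒ 0) = 1 − 0.225 = 0.775
¬¬(¬(¬¬b ⇒ a) ⇒ 0) ∧ a = min(0.775, 0.645) = 0.645
¬(¬¬(¬(¬¬b ⇒ a) ⇒ 0) ∧ a) = 1 − 0.645 = 0.355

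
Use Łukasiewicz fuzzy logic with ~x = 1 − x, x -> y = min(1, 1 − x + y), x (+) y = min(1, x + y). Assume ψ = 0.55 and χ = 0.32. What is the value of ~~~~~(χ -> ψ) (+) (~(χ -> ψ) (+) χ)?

0.32

χ -> ψ = min(1, 1 − 0.32 + 0.55) = min(1, 1.23) = 1.00
~(χ -> ψ) = 1 − 1.00 = 0.00
~~(χ -> ψ) = 1 − 0.00 = 1.00
~~~(χ -> ψ) = 1 − 1.00 = 0.00
~~~~(χ -> ψ) = 1 − 0.00 = 1.00
~~~~~(χ -> ψ) = 1 − 1.00 = 0.00
~(χ -> ψ) (+) χ = min(1, 0.00 + 0.32) = min(1, 0.32) = 0.32
~~~~~(χ -> ψ) (+) (~(χ -> ψ) (+) χ) = min(1, 0.00 + 0.32) = min(1, 0.32) = 0.32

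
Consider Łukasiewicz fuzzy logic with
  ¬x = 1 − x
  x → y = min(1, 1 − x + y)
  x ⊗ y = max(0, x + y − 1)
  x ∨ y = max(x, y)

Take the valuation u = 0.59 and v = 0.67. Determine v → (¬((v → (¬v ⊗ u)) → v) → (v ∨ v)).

1.00

¬v = 1 − 0.67 = 0.33
¬v ⊗ u = max(0, 0.33 + 0.59 − 1) = max(0, -0.08) = 0.00
v → (¬v ⊗ u) = min(1, 1 − 0.67 + 0.00) = min(1, 0.33) = 0.33
(v → (¬v ⊗ u)) → v = min(1, 1 − 0.33 + 0.67) = min(1, 1.34) = 1.00
¬((v → (¬v ⊗ u)) → v) = 1 − 1.00 = 0.00
v ∨ v = max(0.67, 0.67) = 0.67
¬((v → (¬v ⊗ u)) → v) → (v ∨ v) = min(1, 1 − 0.00 + 0.67) = min(1, 1.67) = 1.00
v → (¬((v → (¬v ⊗ u)) → v) → (v ∨ v)) = min(1, 1 − 0.67 + 1.00) = min(1, 1.33) = 1.00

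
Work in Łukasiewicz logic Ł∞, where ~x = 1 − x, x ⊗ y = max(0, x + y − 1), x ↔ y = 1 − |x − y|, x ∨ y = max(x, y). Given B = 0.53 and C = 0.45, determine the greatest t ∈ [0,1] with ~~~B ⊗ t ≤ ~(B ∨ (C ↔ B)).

0.61

~B = 1 − 0.53 = 0.47
~~B = 1 − 0.47 = 0.53
~~~B = 1 − 0.53 = 0.47
So the left factor is ~~~B = 0.47.
C ↔ B = 1 − |0.45 − 0.53| = 1 − 0.08 = 0.92
B ∨ (C ↔ B) = max(0.53, 0.92) = 0.92
~(B ∨ (C ↔ B)) = 1 − 0.92 = 0.08
So the right-hand bound is ~(B ∨ (C ↔ B)) = 0.08.
The residuum of the Łukasiewicz t-norm gives the supremum: min(1, 1 − 0.47 + 0.08).
1 − 0.47 + 0.08 = 0.61, so t = min(1, 0.61) = 0.61.
Check: 0.47 ⊗ 0.61 = max(0, 0.08) = 0.08 ≤ 0.08.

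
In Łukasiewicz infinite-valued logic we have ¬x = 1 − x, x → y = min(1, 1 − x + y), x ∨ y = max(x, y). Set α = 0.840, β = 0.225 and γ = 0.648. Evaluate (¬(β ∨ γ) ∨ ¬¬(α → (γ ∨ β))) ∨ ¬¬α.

0.840

β ∨ γ = max(0.225, 0.648) = 0.648
¬(β ∨ γ) = 1 − 0.648 = 0.352
γ ∨ β = max(0.648, 0.225) = 0.648
α → (γ ∨ β) = min(1, 1 − 0.840 + 0.648) = min(1, 0.808) = 0.808
¬(α → (γ ∨ β)) = 1 − 0.808 = 0.192
¬¬(α → (γ ∨ β)) = 1 − 0.192 = 0.808
¬(β ∨ γ) ∨ ¬¬(α → (γ ∨ β)) = max(0.352, 0.808) = 0.808
¬α = 1 − 0.840 = 0.160
¬¬α = 1 − 0.160 = 0.840
(¬(β ∨ γ) ∨ ¬¬(α → (γ ∨ β))) ∨ ¬¬α = max(0.808, 0.840) = 0.840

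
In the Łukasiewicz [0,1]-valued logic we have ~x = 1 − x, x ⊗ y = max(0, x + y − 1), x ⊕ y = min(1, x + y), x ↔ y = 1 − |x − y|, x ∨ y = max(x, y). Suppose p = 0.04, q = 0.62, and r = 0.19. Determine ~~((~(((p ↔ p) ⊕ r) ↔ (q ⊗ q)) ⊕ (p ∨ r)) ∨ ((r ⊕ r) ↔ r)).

0.95

p ↔ p = 1 − |0.04 − 0.04| = 1 − 0.00 = 1.00
(p ↔ p) ⊕ r = min(1, 1.00 + 0.19) = min(1, 1.19) = 1.00
q ⊗ q = max(0, 0.62 + 0.62 − 1) = max(0, 0.24) = 0.24
((p ↔ p) ⊕ r) ↔ (q ⊗ q) = 1 − |1.00 − 0.24| = 1 − 0.76 = 0.24
~(((p ↔ p) ⊕ r) ↔ (q ⊗ q)) = 1 − 0.24 = 0.76
p ∨ r = max(0.04, 0.19) = 0.19
~(((p ↔ p) ⊕ r) ↔ (q ⊗ q)) ⊕ (p ∨ r) = min(1, 0.76 + 0.19) = min(1, 0.95) = 0.95
r ⊕ r = min(1, 0.19 + 0.19) = min(1, 0.38) = 0.38
(r ⊕ r) ↔ r = 1 − |0.38 − 0.19| = 1 − 0.19 = 0.81
(~(((p ↔ p) ⊕ r) ↔ (q ⊗ q)) ⊕ (p ∨ r)) ∨ ((r ⊕ r) ↔ r) = max(0.95, 0.81) = 0.95
~((~(((p ↔ p) ⊕ r) ↔ (q ⊗ q)) ⊕ (p ∨ r)) ∨ ((r ⊕ r) ↔ r)) = 1 − 0.95 = 0.05
~~((~(((p ↔ p) ⊕ r) ↔ (q ⊗ q)) ⊕ (p ∨ r)) ∨ ((r ⊕ r) ↔ r)) = 1 − 0.05 = 0.95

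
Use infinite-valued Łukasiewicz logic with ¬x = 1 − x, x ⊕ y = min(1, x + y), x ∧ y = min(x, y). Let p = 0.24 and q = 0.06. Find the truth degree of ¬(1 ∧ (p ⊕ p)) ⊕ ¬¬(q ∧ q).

p ⊕ p = min(1, 0.24 + 0.24) = min(1, 0.48) = 0.48
1 ∧ (p ⊕ p) = min(1.00, 0.48) = 0.48
¬(1 ∧ (p ⊕ p)) = 1 − 0.48 = 0.52
q ∧ q = min(0.06, 0.06) = 0.06
¬(q ∧ q) = 1 − 0.06 = 0.94
¬¬(q ∧ q) = 1 − 0.94 = 0.06
¬(1 ∧ (p ⊕ p)) ⊕ ¬¬(q ∧ q) = min(1, 0.52 + 0.06) = min(1, 0.58) = 0.58

0.58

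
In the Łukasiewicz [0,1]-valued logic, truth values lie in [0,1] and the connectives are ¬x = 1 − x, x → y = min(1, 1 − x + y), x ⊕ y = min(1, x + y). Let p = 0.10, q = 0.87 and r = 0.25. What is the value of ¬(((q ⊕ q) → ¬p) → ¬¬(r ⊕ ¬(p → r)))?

q ⊕ q = min(1, 0.87 + 0.87) = min(1, 1.74) = 1.00
¬p = 1 − 0.10 = 0.90
(q ⊕ q) → ¬p = min(1, 1 − 1.00 + 0.90) = min(1, 0.90) = 0.90
p → r = min(1, 1 − 0.10 + 0.25) = min(1, 1.15) = 1.00
¬(p → r) = 1 − 1.00 = 0.00
r ⊕ ¬(p → r) = min(1, 0.25 + 0.00) = min(1, 0.25) = 0.25
¬(r ⊕ ¬(p → r)) = 1 − 0.25 = 0.75
¬¬(r ⊕ ¬(p → r)) = 1 − 0.75 = 0.25
((q ⊕ q) → ¬p) → ¬¬(r ⊕ ¬(p → r)) = min(1, 1 − 0.90 + 0.25) = min(1, 0.35) = 0.35
¬(((q ⊕ q) → ¬p) → ¬¬(r ⊕ ¬(p → r))) = 1 − 0.35 = 0.65

0.65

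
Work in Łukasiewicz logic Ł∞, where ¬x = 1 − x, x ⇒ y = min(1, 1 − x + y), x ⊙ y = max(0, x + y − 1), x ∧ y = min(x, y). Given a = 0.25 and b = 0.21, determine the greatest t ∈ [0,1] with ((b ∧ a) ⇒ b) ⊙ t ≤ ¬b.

0.79

b ∧ a = min(0.21, 0.25) = 0.21
(b ∧ a) ⇒ b = min(1, 1 − 0.21 + 0.21) = min(1, 1.00) = 1.00
So the left factor is (b ∧ a) ⇒ b = 1.00.
¬b = 1 − 0.21 = 0.79
So the right-hand bound is ¬b = 0.79.
The residuum of the Łukasiewicz t-norm gives the supremum: min(1, 1 − 1.00 + 0.79).
1 − 1.00 + 0.79 = 0.79, so t = min(1, 0.79) = 0.79.
Check: 1.00 ⊙ 0.79 = max(0, 0.79) = 0.79 ≤ 0.79.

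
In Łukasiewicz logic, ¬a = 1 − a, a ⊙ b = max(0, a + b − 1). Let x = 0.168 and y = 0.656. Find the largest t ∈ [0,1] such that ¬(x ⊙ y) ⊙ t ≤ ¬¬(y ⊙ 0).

0.000

x ⊙ y = max(0, 0.168 + 0.656 − 1) = max(0, -0.176) = 0.000
¬(x ⊙ y) = 1 − 0.000 = 1.000
So the left factor is ¬(x ⊙ y) = 1.000.
y ⊙ 0 = max(0, 0.656 + 0.000 − 1) = max(0, -0.344) = 0.000
¬(y ⊙ 0) = 1 − 0.000 = 1.000
¬¬(y ⊙ 0) = 1 − 1.000 = 0.000
So the right-hand bound is ¬¬(y ⊙ 0) = 0.000.
The residuum of the Łukasiewicz t-norm gives the supremum: min(1, 1 − 1.000 + 0.000).
1 − 1.000 + 0.000 = 0.000, so t = min(1, 0.000) = 0.000.
Check: 1.000 ⊙ 0.000 = max(0, 0.000) = 0.000 ≤ 0.000.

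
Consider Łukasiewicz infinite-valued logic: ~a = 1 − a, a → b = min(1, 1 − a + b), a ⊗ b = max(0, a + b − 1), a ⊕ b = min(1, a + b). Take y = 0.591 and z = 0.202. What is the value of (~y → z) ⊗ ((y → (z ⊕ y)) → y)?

0.384

~y = 1 − 0.591 = 0.409
~y → z = min(1, 1 − 0.409 + 0.202) = min(1, 0.793) = 0.793
z ⊕ y = min(1, 0.202 + 0.591) = min(1, 0.793) = 0.793
y → (z ⊕ y) = min(1, 1 − 0.591 + 0.793) = min(1, 1.202) = 1.000
(y → (z ⊕ y)) → y = min(1, 1 − 1.000 + 0.591) = min(1, 0.591) = 0.591
(~y → z) ⊗ ((y → (z ⊕ y)) → y) = max(0, 0.793 + 0.591 − 1) = max(0, 0.384) = 0.384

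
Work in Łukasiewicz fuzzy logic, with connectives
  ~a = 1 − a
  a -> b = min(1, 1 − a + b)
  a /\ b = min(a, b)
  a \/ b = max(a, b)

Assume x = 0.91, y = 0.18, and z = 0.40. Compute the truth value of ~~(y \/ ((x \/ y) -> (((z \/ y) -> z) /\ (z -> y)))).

x \/ y = max(0.91, 0.18) = 0.91
z \/ y = max(0.40, 0.18) = 0.40
(z \/ y) -> z = min(1, 1 − 0.40 + 0.40) = min(1, 1.00) = 1.00
z -> y = min(1, 1 − 0.40 + 0.18) = min(1, 0.78) = 0.78
((z \/ y) -> z) /\ (z -> y) = min(1.00, 0.78) = 0.78
(x \/ y) -> (((z \/ y) -> z) /\ (z -> y)) = min(1, 1 − 0.91 + 0.78) = min(1, 0.87) = 0.87
y \/ ((x \/ y) -> (((z \/ y) -> z) /\ (z -> y))) = max(0.18, 0.87) = 0.87
~(y \/ ((x \/ y) -> (((z \/ y) -> z) /\ (z -> y)))) = 1 − 0.87 = 0.13
~~(y \/ ((x \/ y) -> (((z \/ y) -> z) /\ (z -> y)))) = 1 − 0.13 = 0.87

0.87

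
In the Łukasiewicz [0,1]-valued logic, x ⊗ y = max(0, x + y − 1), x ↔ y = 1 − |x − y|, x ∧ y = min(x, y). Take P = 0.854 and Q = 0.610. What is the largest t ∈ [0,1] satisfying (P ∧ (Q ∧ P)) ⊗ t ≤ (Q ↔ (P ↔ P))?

1.000

Q ∧ P = min(0.610, 0.854) = 0.610
P ∧ (Q ∧ P) = min(0.854, 0.610) = 0.610
So the left factor is P ∧ (Q ∧ P) = 0.610.
P ↔ P = 1 − |0.854 − 0.854| = 1 − 0.000 = 1.000
Q ↔ (P ↔ P) = 1 − |0.610 − 1.000| = 1 − 0.390 = 0.610
So the right-hand bound is Q ↔ (P ↔ P) = 0.610.
The residuum of the Łukasiewicz t-norm gives the supremum: min(1, 1 − 0.610 + 0.610).
1 − 0.610 + 0.610 = 1.000, so t = min(1, 1.000) = 1.000.
Check: 0.610 ⊗ 1.000 = max(0, 0.610) = 0.610 ≤ 0.610.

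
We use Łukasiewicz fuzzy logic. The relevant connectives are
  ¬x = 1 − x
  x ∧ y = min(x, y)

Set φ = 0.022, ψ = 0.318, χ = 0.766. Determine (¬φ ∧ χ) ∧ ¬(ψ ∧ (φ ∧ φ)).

0.766

¬φ = 1 − 0.022 = 0.978
¬φ ∧ χ = min(0.978, 0.766) = 0.766
φ ∧ φ = min(0.022, 0.022) = 0.022
ψ ∧ (φ ∧ φ) = min(0.318, 0.022) = 0.022
¬(ψ ∧ (φ ∧ φ)) = 1 − 0.022 = 0.978
(¬φ ∧ χ) ∧ ¬(ψ ∧ (φ ∧ φ)) = min(0.766, 0.978) = 0.766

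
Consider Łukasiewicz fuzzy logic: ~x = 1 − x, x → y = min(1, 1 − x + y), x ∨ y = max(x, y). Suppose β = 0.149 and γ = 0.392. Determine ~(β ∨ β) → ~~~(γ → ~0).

0.149

β ∨ β = max(0.149, 0.149) = 0.149
~(β ∨ β) = 1 − 0.149 = 0.851
~0 = 1 − 0.000 = 1.000
γ → ~0 = min(1, 1 − 0.392 + 1.000) = min(1, 1.608) = 1.000
~(γ → ~0) = 1 − 1.000 = 0.000
~~(γ → ~0) = 1 − 0.000 = 1.000
~~~(γ → ~0) = 1 − 1.000 = 0.000
~(β ∨ β) → ~~~(γ → ~0) = min(1, 1 − 0.851 + 0.000) = min(1, 0.149) = 0.149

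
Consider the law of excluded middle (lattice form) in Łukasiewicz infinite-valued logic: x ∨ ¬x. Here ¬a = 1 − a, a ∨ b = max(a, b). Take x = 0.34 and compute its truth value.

¬x = 1 − 0.34 = 0.66
x ∨ ¬x = max(0.34, 0.66) = 0.66
(The value 0.66 < 1 shows this instance is not satisfied; not a Ł∞-tautology — its value is max(a, 1−a).)

0.66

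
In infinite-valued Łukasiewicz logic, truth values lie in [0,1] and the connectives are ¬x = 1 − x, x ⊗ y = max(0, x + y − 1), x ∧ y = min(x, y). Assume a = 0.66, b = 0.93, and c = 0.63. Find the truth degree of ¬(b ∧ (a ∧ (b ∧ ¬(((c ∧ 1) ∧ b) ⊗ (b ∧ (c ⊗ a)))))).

0.34

c ∧ 1 = min(0.63, 1.00) = 0.63
(c ∧ 1) ∧ b = min(0.63, 0.93) = 0.63
c ⊗ a = max(0, 0.63 + 0.66 − 1) = max(0, 0.29) = 0.29
b ∧ (c ⊗ a) = min(0.93, 0.29) = 0.29
((c ∧ 1) ∧ b) ⊗ (b ∧ (c ⊗ a)) = max(0, 0.63 + 0.29 − 1) = max(0, -0.08) = 0.00
¬(((c ∧ 1) ∧ b) ⊗ (b ∧ (c ⊗ a))) = 1 − 0.00 = 1.00
b ∧ ¬(((c ∧ 1) ∧ b) ⊗ (b ∧ (c ⊗ a))) = min(0.93, 1.00) = 0.93
a ∧ (b ∧ ¬(((c ∧ 1) ∧ b) ⊗ (b ∧ (c ⊗ a)))) = min(0.66, 0.93) = 0.66
b ∧ (a ∧ (b ∧ ¬(((c ∧ 1) ∧ b) ⊗ (b ∧ (c ⊗ a))))) = min(0.93, 0.66) = 0.66
¬(b ∧ (a ∧ (b ∧ ¬(((c ∧ 1) ∧ b) ⊗ (b ∧ (c ⊗ a)))))) = 1 − 0.66 = 0.34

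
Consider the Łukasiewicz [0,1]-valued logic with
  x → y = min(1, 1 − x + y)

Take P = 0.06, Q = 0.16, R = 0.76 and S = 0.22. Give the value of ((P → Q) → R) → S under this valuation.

P → Q = min(1, 1 − 0.06 + 0.16) = min(1, 1.10) = 1.00
(P → Q) → R = min(1, 1 − 1.00 + 0.76) = min(1, 0.76) = 0.76
((P → Q) → R) → S = min(1, 1 − 0.76 + 0.22) = min(1, 0.46) = 0.46

0.46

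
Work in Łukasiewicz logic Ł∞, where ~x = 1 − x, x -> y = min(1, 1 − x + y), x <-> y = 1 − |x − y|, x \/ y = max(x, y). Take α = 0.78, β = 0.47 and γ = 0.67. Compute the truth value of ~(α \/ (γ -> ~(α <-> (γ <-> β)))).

γ <-> β = 1 − |0.67 − 0.47| = 1 − 0.20 = 0.80
α <-> (γ <-> β) = 1 − |0.78 − 0.80| = 1 − 0.02 = 0.98
~(α <-> (γ <-> β)) = 1 − 0.98 = 0.02
γ -> ~(α <-> (γ <-> β)) = min(1, 1 − 0.67 + 0.02) = min(1, 0.35) = 0.35
α \/ (γ -> ~(α <-> (γ <-> β))) = max(0.78, 0.35) = 0.78
~(α \/ (γ -> ~(α <-> (γ <-> β)))) = 1 − 0.78 = 0.22

0.22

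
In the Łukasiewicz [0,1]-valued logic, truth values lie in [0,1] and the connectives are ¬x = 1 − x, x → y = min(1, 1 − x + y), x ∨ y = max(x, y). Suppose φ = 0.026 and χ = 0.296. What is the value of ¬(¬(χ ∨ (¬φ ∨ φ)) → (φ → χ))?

0.000

¬φ = 1 − 0.026 = 0.974
¬φ ∨ φ = max(0.974, 0.026) = 0.974
χ ∨ (¬φ ∨ φ) = max(0.296, 0.974) = 0.974
¬(χ ∨ (¬φ ∨ φ)) = 1 − 0.974 = 0.026
φ → χ = min(1, 1 − 0.026 + 0.296) = min(1, 1.270) = 1.000
¬(χ ∨ (¬φ ∨ φ)) → (φ → χ) = min(1, 1 − 0.026 + 1.000) = min(1, 1.974) = 1.000
¬(¬(χ ∨ (¬φ ∨ φ)) → (φ → χ)) = 1 − 1.000 = 0.000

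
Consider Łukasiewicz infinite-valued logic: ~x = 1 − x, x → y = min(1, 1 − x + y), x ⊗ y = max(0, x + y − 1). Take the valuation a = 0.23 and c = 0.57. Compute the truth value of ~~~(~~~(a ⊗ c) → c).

0.43

a ⊗ c = max(0, 0.23 + 0.57 − 1) = max(0, -0.20) = 0.00
~(a ⊗ c) = 1 − 0.00 = 1.00
~~(a ⊗ c) = 1 − 1.00 = 0.00
~~~(a ⊗ c) = 1 − 0.00 = 1.00
~~~(a ⊗ c) → c = min(1, 1 − 1.00 + 0.57) = min(1, 0.57) = 0.57
~(~~~(a ⊗ c) → c) = 1 − 0.57 = 0.43
~~(~~~(a ⊗ c) → c) = 1 − 0.43 = 0.57
~~~(~~~(a ⊗ c) → c) = 1 − 0.57 = 0.43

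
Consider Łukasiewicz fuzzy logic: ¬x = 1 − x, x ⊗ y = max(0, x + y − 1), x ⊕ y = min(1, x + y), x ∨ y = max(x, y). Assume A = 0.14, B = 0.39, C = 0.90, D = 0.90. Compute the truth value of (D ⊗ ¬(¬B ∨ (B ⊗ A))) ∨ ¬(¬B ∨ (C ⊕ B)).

¬B = 1 − 0.39 = 0.61
B ⊗ A = max(0, 0.39 + 0.14 − 1) = max(0, -0.47) = 0.00
¬B ∨ (B ⊗ A) = max(0.61, 0.00) = 0.61
¬(¬B ∨ (B ⊗ A)) = 1 − 0.61 = 0.39
D ⊗ ¬(¬B ∨ (B ⊗ A)) = max(0, 0.90 + 0.39 − 1) = max(0, 0.29) = 0.29
C ⊕ B = min(1, 0.90 + 0.39) = min(1, 1.29) = 1.00
¬B ∨ (C ⊕ B) = max(0.61, 1.00) = 1.00
¬(¬B ∨ (C ⊕ B)) = 1 − 1.00 = 0.00
(D ⊗ ¬(¬B ∨ (B ⊗ A))) ∨ ¬(¬B ∨ (C ⊕ B)) = max(0.29, 0.00) = 0.29

0.29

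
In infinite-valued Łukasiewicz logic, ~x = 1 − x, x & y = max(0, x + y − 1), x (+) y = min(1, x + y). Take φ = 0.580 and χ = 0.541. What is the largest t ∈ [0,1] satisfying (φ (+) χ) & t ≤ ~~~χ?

φ (+) χ = min(1, 0.580 + 0.541) = min(1, 1.121) = 1.000
So the left factor is φ (+) χ = 1.000.
~χ = 1 − 0.541 = 0.459
~~χ = 1 − 0.459 = 0.541
~~~χ = 1 − 0.541 = 0.459
So the right-hand bound is ~~~χ = 0.459.
The residuum of the Łukasiewicz t-norm gives the supremum: min(1, 1 − 1.000 + 0.459).
1 − 1.000 + 0.459 = 0.459, so t = min(1, 0.459) = 0.459.
Check: 1.000 & 0.459 = max(0, 0.459) = 0.459 ≤ 0.459.

0.459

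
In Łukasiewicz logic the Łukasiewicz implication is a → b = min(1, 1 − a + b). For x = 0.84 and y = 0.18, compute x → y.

0.34

x → y = min(1, 1 − 0.84 + 0.18) = min(1, 0.34) = 0.34
For comparison, the Gödel implication (1 if a ≤ b else b) would give 0.18.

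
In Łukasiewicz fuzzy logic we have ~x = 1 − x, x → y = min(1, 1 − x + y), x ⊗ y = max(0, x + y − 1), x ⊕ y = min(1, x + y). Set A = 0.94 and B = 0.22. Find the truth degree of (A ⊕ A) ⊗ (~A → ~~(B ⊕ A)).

A ⊕ A = min(1, 0.94 + 0.94) = min(1, 1.88) = 1.00
~A = 1 − 0.94 = 0.06
B ⊕ A = min(1, 0.22 + 0.94) = min(1, 1.16) = 1.00
~(B ⊕ A) = 1 − 1.00 = 0.00
~~(B ⊕ A) = 1 − 0.00 = 1.00
~A → ~~(B ⊕ A) = min(1, 1 − 0.06 + 1.00) = min(1, 1.94) = 1.00
(A ⊕ A) ⊗ (~A → ~~(B ⊕ A)) = max(0, 1.00 + 1.00 − 1) = max(0, 1.00) = 1.00

1.00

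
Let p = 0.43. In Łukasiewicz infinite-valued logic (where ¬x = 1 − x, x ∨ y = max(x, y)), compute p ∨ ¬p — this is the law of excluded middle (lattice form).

¬p = 1 − 0.43 = 0.57
p ∨ ¬p = max(0.43, 0.57) = 0.57
(The value 0.57 < 1 shows this instance is not satisfied; not a Ł∞-tautology — its value is max(a, 1−a).)

0.57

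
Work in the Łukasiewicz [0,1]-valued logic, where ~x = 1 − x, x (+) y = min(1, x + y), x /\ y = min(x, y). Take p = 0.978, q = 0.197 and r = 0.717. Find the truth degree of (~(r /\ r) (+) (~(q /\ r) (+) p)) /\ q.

0.197

r /\ r = min(0.717, 0.717) = 0.717
~(r /\ r) = 1 − 0.717 = 0.283
q /\ r = min(0.197, 0.717) = 0.197
~(q /\ r) = 1 − 0.197 = 0.803
~(q /\ r) (+) p = min(1, 0.803 + 0.978) = min(1, 1.781) = 1.000
~(r /\ r) (+) (~(q /\ r) (+) p) = min(1, 0.283 + 1.000) = min(1, 1.283) = 1.000
(~(r /\ r) (+) (~(q /\ r) (+) p)) /\ q = min(1.000, 0.197) = 0.197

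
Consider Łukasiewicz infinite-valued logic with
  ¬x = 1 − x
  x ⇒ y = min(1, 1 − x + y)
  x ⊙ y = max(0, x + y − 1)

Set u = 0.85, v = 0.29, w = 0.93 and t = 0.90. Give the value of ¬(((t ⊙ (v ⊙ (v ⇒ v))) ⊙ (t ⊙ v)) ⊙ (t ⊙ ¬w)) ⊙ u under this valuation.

0.85

v ⇒ v = min(1, 1 − 0.29 + 0.29) = min(1, 1.00) = 1.00
v ⊙ (v ⇒ v) = max(0, 0.29 + 1.00 − 1) = max(0, 0.29) = 0.29
t ⊙ (v ⊙ (v ⇒ v)) = max(0, 0.90 + 0.29 − 1) = max(0, 0.19) = 0.19
t ⊙ v = max(0, 0.90 + 0.29 − 1) = max(0, 0.19) = 0.19
(t ⊙ (v ⊙ (v ⇒ v))) ⊙ (t ⊙ v) = max(0, 0.19 + 0.19 − 1) = max(0, -0.62) = 0.00
¬w = 1 − 0.93 = 0.07
t ⊙ ¬w = max(0, 0.90 + 0.07 − 1) = max(0, -0.03) = 0.00
((t ⊙ (v ⊙ (v ⇒ v))) ⊙ (t ⊙ v)) ⊙ (t ⊙ ¬w) = max(0, 0.00 + 0.00 − 1) = max(0, -1.00) = 0.00
¬(((t ⊙ (v ⊙ (v ⇒ v))) ⊙ (t ⊙ v)) ⊙ (t ⊙ ¬w)) = 1 − 0.00 = 1.00
¬(((t ⊙ (v ⊙ (v ⇒ v))) ⊙ (t ⊙ v)) ⊙ (t ⊙ ¬w)) ⊙ u = max(0, 1.00 + 0.85 − 1) = max(0, 0.85) = 0.85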